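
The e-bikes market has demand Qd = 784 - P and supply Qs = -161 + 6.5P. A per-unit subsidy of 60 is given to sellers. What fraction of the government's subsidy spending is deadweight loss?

Pre-subsidy: 784 - P = -161 + 6.5P gives P* = 126, Q* = 658.
With the subsidy, sellers receive Ps = Pb + 60 for each unit, where Pb is the price buyers pay.
Supply in terms of Pb becomes Qs = -161 + 6.5(Pb + 60) = 229 + 6.5Pb. Setting this equal to demand: 784 - Pb = 229 + 6.5Pb, so Pb = 74.
Sellers receive Ps = 74 + 60 = 134; Q' = 784 − 1·74 = 710.
ΔCS = ½(658 + 710)(126 − 74) = 35568; ΔPS = ½(658 + 710)(134 − 126) = 5472.
Government spending = 60 × 710 = 42600.
DWL = ½ × 60 × (710 − 658) = 1560; fraction = 1560 / 42600 = 13/355.

DWL / government spending = 13/355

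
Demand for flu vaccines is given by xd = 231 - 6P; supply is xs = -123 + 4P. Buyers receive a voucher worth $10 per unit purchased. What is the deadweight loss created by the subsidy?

Pre-subsidy: 231 - 6P = -123 + 4P gives P* = 35.4, x* = 18.6.
With the rebate, buyers effectively pay Pb = Ps − 10, where Ps is the price sellers receive.
Demand in terms of Ps becomes xd = 231 − 6(Ps − 10) = 291 - 6Ps. Setting this equal to supply: 291 - 6Ps = -123 + 4Ps, so Ps = 41.4.
Buyers pay Pb = 41.4 − 10 = 31.4; x' = -123 + 4·41.4 = 42.6.
The subsidy expands output by 42.6 − 18.6 = 24 past the efficient level; on those units the gap between marginal cost and willingness to pay runs from 0 up to 10.
DWL = ½ × 10 × 24 = 120.

Deadweight loss = $120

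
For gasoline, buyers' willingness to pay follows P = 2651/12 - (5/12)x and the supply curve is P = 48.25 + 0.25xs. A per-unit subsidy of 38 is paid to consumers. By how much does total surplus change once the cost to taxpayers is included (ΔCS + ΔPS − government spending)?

Net change in total surplus = -1083

Pre-subsidy: 2651/12 - (5/12)x = 48.25 + 0.25x gives x* = 259 and P* = 113.
With the rebate, buyers effectively pay Pb = Ps − 38, where Ps is the price sellers receive.
On the curves, Pb = 2651/12 - (5/12)x and Ps = 48.25 + 0.25x; the wedge Ps − Pb = 38 gives 48.25 + 0.25x − (2651/12 - (5/12)x) = 38, so x' = 316.
Then Pb = 2651/12 − (5/12)·316 = 89.25 and Ps = 48.25 + 0.25·316 = 127.25.
ΔCS = ½(259 + 316)(113 − 89.25) = 6828.125; ΔPS = ½(259 + 316)(127.25 − 113) = 4096.875.
Government spending = 38 × 316 = 12008.
Net change = 6828.125 + 4096.875 − 12008 = -1083. The loss equals the DWL triangle ½·38·57.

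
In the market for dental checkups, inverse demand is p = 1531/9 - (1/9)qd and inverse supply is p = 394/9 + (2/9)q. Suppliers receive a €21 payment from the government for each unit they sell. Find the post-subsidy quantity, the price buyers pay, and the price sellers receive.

Pre-subsidy: 1531/9 - (1/9)q = 394/9 + (2/9)q gives q* = 379 and p* = 128.
With the subsidy, sellers receive ps = pb + 21 for each unit, where pb is the price buyers pay.
On the curves, pb = 1531/9 - (1/9)q and ps = 394/9 + (2/9)q; the wedge ps − pb = 21 gives 394/9 + (2/9)q − (1531/9 - (1/9)q) = 21, so q' = 442.
Then pb = 1531/9 − (1/9)·442 = 121 and ps = 394/9 + (2/9)·442 = 142.

q' = 442; buyers pay €121; sellers receive €142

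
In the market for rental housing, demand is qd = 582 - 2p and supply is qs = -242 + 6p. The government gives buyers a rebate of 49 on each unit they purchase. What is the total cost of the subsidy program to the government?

Government cost = 22025.5

Pre-subsidy: 582 - 2p = -242 + 6p gives p* = 103, q* = 376.
With the rebate, buyers effectively pay pb = ps − 49, where ps is the price sellers receive.
Demand in terms of ps becomes qd = 582 − 2(ps − 49) = 680 - 2ps. Setting this equal to supply: 680 - 2ps = -242 + 6ps, so ps = 115.25.
Buyers pay pb = 115.25 − 49 = 66.25; q' = -242 + 6·115.25 = 449.5.
Government outlay = subsidy × quantity = 49 × 449.5 = 22025.5.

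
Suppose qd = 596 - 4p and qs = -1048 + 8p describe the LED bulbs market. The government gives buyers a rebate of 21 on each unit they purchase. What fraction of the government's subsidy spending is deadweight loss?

DWL / government spending = 7/26

Pre-subsidy: 596 - 4p = -1048 + 8p gives p* = 137, q* = 48.
With the rebate, buyers effectively pay pb = ps − 21, where ps is the price sellers receive.
Demand in terms of ps becomes qd = 596 − 4(ps − 21) = 680 - 4ps. Setting this equal to supply: 680 - 4ps = -1048 + 8ps, so ps = 144.
Buyers pay pb = 144 − 21 = 123; q' = -1048 + 8·144 = 104.
ΔCS = ½(48 + 104)(137 − 123) = 1064; ΔPS = ½(48 + 104)(144 − 137) = 532.
Government spending = 21 × 104 = 2184.
DWL = ½ × 21 × (104 − 48) = 588; fraction = 588 / 2184 = 7/26.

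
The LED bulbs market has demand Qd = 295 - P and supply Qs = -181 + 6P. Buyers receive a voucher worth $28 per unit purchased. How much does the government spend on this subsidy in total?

Pre-subsidy: 295 - P = -181 + 6P gives P* = 68, Q* = 227.
With the rebate, buyers effectively pay Pb = Ps − 28, where Ps is the price sellers receive.
Demand in terms of Ps becomes Qd = 295 − 1(Ps − 28) = 323 - Ps. Setting this equal to supply: 323 - Ps = -181 + 6Ps, so Ps = 72.
Buyers pay Pb = 72 − 28 = 44; Q' = -181 + 6·72 = 251.
Government outlay = subsidy × quantity = 28 × 251 = 7028.

Government cost = $7028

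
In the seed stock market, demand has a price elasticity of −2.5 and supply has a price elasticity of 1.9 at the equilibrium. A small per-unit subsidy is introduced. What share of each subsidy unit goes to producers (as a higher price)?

Producer share = 25/44

For a small subsidy around the equilibrium, the benefit split depends on the relative slopes, which at a point are proportional to the elasticities.
Buyer share = εs/(εs + |εd|) = 1.9/(1.9 + 2.5) = 19/44; seller share = |εd|/(εs + |εd|) = 25/44.
So producers capture 25/44 of the subsidy.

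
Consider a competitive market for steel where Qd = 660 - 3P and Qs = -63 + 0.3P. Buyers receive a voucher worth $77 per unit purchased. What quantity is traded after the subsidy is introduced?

Q' = 261/11

Pre-subsidy: 660 - 3P = -63 + 0.3P gives P* = 2410/11, Q* = 30/11.
With the rebate, buyers effectively pay Pb = Ps − 77, where Ps is the price sellers receive.
Demand in terms of Ps becomes Qd = 660 − 3(Ps − 77) = 891 - 3Ps. Setting this equal to supply: 891 - 3Ps = -63 + 0.3Ps, so Ps = 3180/11.
Buyers pay Pb = 3180/11 − 77 = 2333/11; Q' = -63 + 0.3·(3180/11) = 261/11.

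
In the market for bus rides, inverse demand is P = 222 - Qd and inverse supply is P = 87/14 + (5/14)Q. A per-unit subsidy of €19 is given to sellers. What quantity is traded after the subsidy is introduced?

Q' = 173

Pre-subsidy: 222 - Q = 87/14 + (5/14)Q gives Q* = 159 and P* = 63.
With the subsidy, sellers receive Ps = Pb + 19 for each unit, where Pb is the price buyers pay.
On the curves, Pb = 222 - Q and Ps = 87/14 + (5/14)Q; the wedge Ps − Pb = 19 gives 87/14 + (5/14)Q − (222 - Q) = 19, so Q' = 173.
Then Pb = 222 − 1·173 = 49 and Ps = 87/14 + (5/14)·173 = 68.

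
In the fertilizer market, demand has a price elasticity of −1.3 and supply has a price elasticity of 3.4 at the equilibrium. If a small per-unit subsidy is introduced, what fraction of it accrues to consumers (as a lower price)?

Consumer share = 34/47

For a small subsidy around the equilibrium, the benefit split depends on the relative slopes, which at a point are proportional to the elasticities.
Buyer share = εs/(εs + |εd|) = 3.4/(3.4 + 1.3) = 34/47; seller share = |εd|/(εs + |εd|) = 13/47.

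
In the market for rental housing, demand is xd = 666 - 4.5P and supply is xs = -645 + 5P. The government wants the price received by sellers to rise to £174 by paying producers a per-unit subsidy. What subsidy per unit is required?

Required subsidy s = £76 per unit

At a seller price of 174, quantity supplied is -645 + 5·174 = 225.
Buyers absorb 225 only when they pay Pb with 666 − 4.5·Pb = 225, i.e. Pb = 98.
s = Ps − Pb = 174 − 98 = 76.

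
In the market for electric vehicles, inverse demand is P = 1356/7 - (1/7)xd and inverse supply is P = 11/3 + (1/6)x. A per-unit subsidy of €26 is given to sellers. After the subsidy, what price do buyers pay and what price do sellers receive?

Buyers pay €94; sellers receive €120

Pre-subsidy: 1356/7 - (1/7)x = 11/3 + (1/6)x gives x* = 614 and P* = 106.
With the subsidy, sellers receive Ps = Pb + 26 for each unit, where Pb is the price buyers pay.
On the curves, Pb = 1356/7 - (1/7)x and Ps = 11/3 + (1/6)x; the wedge Ps − Pb = 26 gives 11/3 + (1/6)x − (1356/7 - (1/7)x) = 26, so x' = 698.
Then Pb = 1356/7 − (1/7)·698 = 94 and Ps = 11/3 + (1/6)·698 = 120.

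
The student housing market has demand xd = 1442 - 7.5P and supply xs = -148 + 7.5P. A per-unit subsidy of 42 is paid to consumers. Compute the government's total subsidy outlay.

Government cost = 33789

Pre-subsidy: 1442 - 7.5P = -148 + 7.5P gives P* = 106, x* = 647.
With the rebate, buyers effectively pay Pb = Ps − 42, where Ps is the price sellers receive.
Demand in terms of Ps becomes xd = 1442 − 7.5(Ps − 42) = 1757 - 7.5Ps. Setting this equal to supply: 1757 - 7.5Ps = -148 + 7.5Ps, so Ps = 127.
Buyers pay Pb = 127 − 42 = 85; x' = -148 + 7.5·127 = 804.5.
Government outlay = subsidy × quantity = 42 × 804.5 = 33789.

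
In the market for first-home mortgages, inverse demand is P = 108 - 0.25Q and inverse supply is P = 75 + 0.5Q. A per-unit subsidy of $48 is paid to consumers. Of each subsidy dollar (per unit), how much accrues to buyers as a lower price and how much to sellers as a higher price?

Pre-subsidy: 108 - 0.25Q = 75 + 0.5Q gives Q* = 44 and P* = 97.
With the rebate, buyers effectively pay Pb = Ps − 48, where Ps is the price sellers receive.
On the curves, Pb = 108 - 0.25Q and Ps = 75 + 0.5Q; the wedge Ps − Pb = 48 gives 75 + 0.5Q − (108 - 0.25Q) = 48, so Q' = 108.
Then Pb = 108 − 0.25·108 = 81 and Ps = 75 + 0.5·108 = 129.
Buyers' price falls by P* − Pb = 97 − 81 = 16; sellers' price rises by Ps − P* = 129 − 97 = 32.

Buyers gain $16 per unit; sellers gain $32 per unit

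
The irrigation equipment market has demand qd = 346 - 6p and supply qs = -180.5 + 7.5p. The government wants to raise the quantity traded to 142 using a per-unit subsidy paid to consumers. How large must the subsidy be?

Required subsidy s = 9 per unit

At q = 142, invert demand for the buyer price: pb = (346 − 142)/6 = 34; invert supply for the seller price: ps = (142 − (-180.5))/7.5 = 43.
The subsidy must fill the gap: s = ps − pb = 43 − 34 = 9.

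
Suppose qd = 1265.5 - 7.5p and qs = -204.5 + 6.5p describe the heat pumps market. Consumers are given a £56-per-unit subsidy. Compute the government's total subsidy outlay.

Government cost = £37688

Pre-subsidy: 1265.5 - 7.5p = -204.5 + 6.5p gives p* = 105, q* = 478.
With the rebate, buyers effectively pay pb = ps − 56, where ps is the price sellers receive.
Demand in terms of ps becomes qd = 1265.5 − 7.5(ps − 56) = 1685.5 - 7.5ps. Setting this equal to supply: 1685.5 - 7.5ps = -204.5 + 6.5ps, so ps = 135.
Buyers pay pb = 135 − 56 = 79; q' = -204.5 + 6.5·135 = 673.
Government outlay = subsidy × quantity = 56 × 673 = 37688.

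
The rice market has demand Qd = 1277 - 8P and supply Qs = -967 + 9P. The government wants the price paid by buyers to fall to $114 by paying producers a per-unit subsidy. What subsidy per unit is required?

Required subsidy s = $34 per unit

At a buyer price of 114, quantity demanded is 1277 − 8·114 = 365.
Sellers supply 365 only when they receive Ps with -967 + 9·Ps = 365, i.e. Ps = 148.
s = Ps − Pb = 148 − 114 = 34.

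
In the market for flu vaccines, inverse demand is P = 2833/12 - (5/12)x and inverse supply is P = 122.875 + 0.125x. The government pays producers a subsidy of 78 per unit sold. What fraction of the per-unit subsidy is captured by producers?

Pre-subsidy: 2833/12 - (5/12)x = 122.875 + 0.125x gives x* = 209 and P* = 149.
With the subsidy, sellers receive Ps = Pb + 78 for each unit, where Pb is the price buyers pay.
On the curves, Pb = 2833/12 - (5/12)x and Ps = 122.875 + 0.125x; the wedge Ps − Pb = 78 gives 122.875 + 0.125x − (2833/12 - (5/12)x) = 78, so x' = 353.
Then Pb = 2833/12 − (5/12)·353 = 89 and Ps = 122.875 + 0.125·353 = 167.
Buyers' price falls by P* − Pb = 149 − 89 = 60; sellers' price rises by Ps − P* = 167 − 149 = 18.
So producers capture 18/78 = 3/13 of each unit of subsidy.

Producer share = 3/13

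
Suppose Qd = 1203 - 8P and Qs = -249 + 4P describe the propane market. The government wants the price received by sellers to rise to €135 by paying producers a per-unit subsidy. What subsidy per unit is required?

Required subsidy s = €21 per unit

At a seller price of 135, quantity supplied is -249 + 4·135 = 291.
Buyers absorb 291 only when they pay Pb with 1203 − 8·Pb = 291, i.e. Pb = 114.
s = Ps − Pb = 135 − 114 = 21.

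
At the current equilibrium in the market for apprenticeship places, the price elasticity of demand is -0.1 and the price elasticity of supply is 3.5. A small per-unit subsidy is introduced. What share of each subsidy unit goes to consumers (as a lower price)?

Consumer share = 35/36

For a small subsidy around the equilibrium, the benefit split depends on the relative slopes, which at a point are proportional to the elasticities.
Buyer share = εs/(εs + |εd|) = 3.5/(3.5 + 0.1) = 35/36; seller share = |εd|/(εs + |εd|) = 1/36.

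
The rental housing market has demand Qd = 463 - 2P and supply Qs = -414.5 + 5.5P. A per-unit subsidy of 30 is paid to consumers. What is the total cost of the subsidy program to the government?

Pre-subsidy: 463 - 2P = -414.5 + 5.5P gives P* = 117, Q* = 229.
With the rebate, buyers effectively pay Pb = Ps − 30, where Ps is the price sellers receive.
Demand in terms of Ps becomes Qd = 463 − 2(Ps − 30) = 523 - 2Ps. Setting this equal to supply: 523 - 2Ps = -414.5 + 5.5Ps, so Ps = 125.
Buyers pay Pb = 125 − 30 = 95; Q' = -414.5 + 5.5·125 = 273.
Government outlay = subsidy × quantity = 30 × 273 = 8190.

Government cost = 8190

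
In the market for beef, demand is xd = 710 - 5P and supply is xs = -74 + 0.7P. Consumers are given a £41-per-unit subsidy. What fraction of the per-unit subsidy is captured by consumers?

Pre-subsidy: 710 - 5P = -74 + 0.7P gives P* = 7840/57, x* = 1270/57.
With the rebate, buyers effectively pay Pb = Ps − 41, where Ps is the price sellers receive.
Demand in terms of Ps becomes xd = 710 − 5(Ps − 41) = 915 - 5Ps. Setting this equal to supply: 915 - 5Ps = -74 + 0.7Ps, so Ps = 9890/57.
Buyers pay Pb = 9890/57 − 41 = 7553/57; x' = -74 + 0.7·(9890/57) = 2705/57.
Buyers' price falls by P* − Pb = 7840/57 − 7553/57 = 287/57; sellers' price rises by Ps − P* = 9890/57 − 7840/57 = 2050/57.
So consumers capture (287/57)/41 = 7/57 of each unit of subsidy.

Consumer share = 7/57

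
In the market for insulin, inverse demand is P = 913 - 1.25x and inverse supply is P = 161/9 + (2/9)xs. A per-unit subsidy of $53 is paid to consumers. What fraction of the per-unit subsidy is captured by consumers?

Pre-subsidy: 913 - 1.25x = 161/9 + (2/9)x gives x* = 608 and P* = 153.
With the rebate, buyers effectively pay Pb = Ps − 53, where Ps is the price sellers receive.
On the curves, Pb = 913 - 1.25x and Ps = 161/9 + (2/9)x; the wedge Ps − Pb = 53 gives 161/9 + (2/9)x − (913 - 1.25x) = 53, so x' = 644.
Then Pb = 913 − 1.25·644 = 108 and Ps = 161/9 + (2/9)·644 = 161.
Buyers' price falls by P* − Pb = 153 − 108 = 45; sellers' price rises by Ps − P* = 161 − 153 = 8.
So consumers capture 45/53 = 45/53 of each unit of subsidy.

Consumer share = 45/53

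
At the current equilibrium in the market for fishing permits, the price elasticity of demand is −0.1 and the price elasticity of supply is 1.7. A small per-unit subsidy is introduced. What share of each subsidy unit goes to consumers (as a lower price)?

For a small subsidy around the equilibrium, the benefit split depends on the relative slopes, which at a point are proportional to the elasticities.
Buyer share = εs/(εs + |εd|) = 1.7/(1.7 + 0.1) = 17/18; seller share = |εd|/(εs + |εd|) = 1/18.

Consumer share = 17/18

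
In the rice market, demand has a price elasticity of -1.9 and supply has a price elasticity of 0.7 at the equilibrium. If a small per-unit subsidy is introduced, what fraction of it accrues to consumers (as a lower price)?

For a small subsidy around the equilibrium, the benefit split depends on the relative slopes, which at a point are proportional to the elasticities.
Buyer share = εs/(εs + |εd|) = 0.7/(0.7 + 1.9) = 7/26; seller share = |εd|/(εs + |εd|) = 19/26.

Consumer share = 7/26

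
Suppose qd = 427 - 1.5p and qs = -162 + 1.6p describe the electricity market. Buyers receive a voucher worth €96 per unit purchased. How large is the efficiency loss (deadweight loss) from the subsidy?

Deadweight loss = 110592/31

Pre-subsidy: 427 - 1.5p = -162 + 1.6p gives p* = 190, q* = 142.
With the rebate, buyers effectively pay pb = ps − 96, where ps is the price sellers receive.
Demand in terms of ps becomes qd = 427 − 1.5(ps − 96) = 571 - 1.5ps. Setting this equal to supply: 571 - 1.5ps = -162 + 1.6ps, so ps = 7330/31.
Buyers pay pb = 7330/31 − 96 = 4354/31; q' = -162 + 1.6·(7330/31) = 6706/31.
The subsidy expands output by 6706/31 − 142 = 2304/31 past the efficient level; on those units the gap between marginal cost and willingness to pay runs from 0 up to 96.
DWL = ½ × 96 × 2304/31 = 110592/31.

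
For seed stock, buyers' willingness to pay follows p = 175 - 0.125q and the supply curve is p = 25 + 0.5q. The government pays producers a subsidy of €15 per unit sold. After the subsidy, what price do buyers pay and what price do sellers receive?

Buyers pay €142; sellers receive €157

Pre-subsidy: 175 - 0.125q = 25 + 0.5q gives q* = 240 and p* = 145.
With the subsidy, sellers receive ps = pb + 15 for each unit, where pb is the price buyers pay.
On the curves, pb = 175 - 0.125q and ps = 25 + 0.5q; the wedge ps − pb = 15 gives 25 + 0.5q − (175 - 0.125q) = 15, so q' = 264.
Then pb = 175 − 0.125·264 = 142 and ps = 25 + 0.5·264 = 157.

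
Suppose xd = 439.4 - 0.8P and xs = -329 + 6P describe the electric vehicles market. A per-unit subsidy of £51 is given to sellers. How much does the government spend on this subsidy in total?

Government cost = £19635

Pre-subsidy: 439.4 - 0.8P = -329 + 6P gives P* = 113, x* = 349.
With the subsidy, sellers receive Ps = Pb + 51 for each unit, where Pb is the price buyers pay.
Supply in terms of Pb becomes xs = -329 + 6(Pb + 51) = -23 + 6Pb. Setting this equal to demand: 439.4 - 0.8Pb = -23 + 6Pb, so Pb = 68.
Sellers receive Ps = 68 + 51 = 119; x' = 439.4 − 0.8·68 = 385.
Government outlay = subsidy × quantity = 51 × 385 = 19635.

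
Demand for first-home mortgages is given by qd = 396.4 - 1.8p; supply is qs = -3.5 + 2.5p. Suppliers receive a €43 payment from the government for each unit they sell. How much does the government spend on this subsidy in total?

Government cost = €11782

Pre-subsidy: 396.4 - 1.8p = -3.5 + 2.5p gives p* = 93, q* = 229.
With the subsidy, sellers receive ps = pb + 43 for each unit, where pb is the price buyers pay.
Supply in terms of pb becomes qs = -3.5 + 2.5(pb + 43) = 104 + 2.5pb. Setting this equal to demand: 396.4 - 1.8pb = 104 + 2.5pb, so pb = 68.
Sellers receive ps = 68 + 43 = 111; q' = 396.4 − 1.8·68 = 274.
Government outlay = subsidy × quantity = 43 × 274 = 11782.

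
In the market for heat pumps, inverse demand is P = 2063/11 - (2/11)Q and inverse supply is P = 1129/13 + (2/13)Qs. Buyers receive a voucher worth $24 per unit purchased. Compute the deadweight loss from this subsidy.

Deadweight loss = $858

Pre-subsidy: 2063/11 - (2/11)Q = 1129/13 + (2/13)Q gives Q* = 300 and P* = 133.
With the rebate, buyers effectively pay Pb = Ps − 24, where Ps is the price sellers receive.
On the curves, Pb = 2063/11 - (2/11)Q and Ps = 1129/13 + (2/13)Q; the wedge Ps − Pb = 24 gives 1129/13 + (2/13)Q − (2063/11 - (2/11)Q) = 24, so Q' = 371.5.
Then Pb = 2063/11 − (2/11)·371.5 = 120 and Ps = 1129/13 + (2/13)·371.5 = 144.
The subsidy expands output by 371.5 − 300 = 71.5 past the efficient level; on those units the gap between marginal cost and willingness to pay runs from 0 up to 24.
DWL = ½ × 24 × 71.5 = 858.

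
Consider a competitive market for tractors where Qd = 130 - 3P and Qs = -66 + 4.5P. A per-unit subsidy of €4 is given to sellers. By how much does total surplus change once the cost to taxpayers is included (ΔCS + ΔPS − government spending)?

Net change in total surplus = -€14.4

Pre-subsidy: 130 - 3P = -66 + 4.5P gives P* = 392/15, Q* = 51.6.
With the subsidy, sellers receive Ps = Pb + 4 for each unit, where Pb is the price buyers pay.
Supply in terms of Pb becomes Qs = -66 + 4.5(Pb + 4) = -48 + 4.5Pb. Setting this equal to demand: 130 - 3Pb = -48 + 4.5Pb, so Pb = 356/15.
Sellers receive Ps = 356/15 + 4 = 416/15; Q' = 130 − 3·(356/15) = 58.8.
ΔCS = ½(51.6 + 58.8)(392/15 − 356/15) = 132.48; ΔPS = ½(51.6 + 58.8)(416/15 − 392/15) = 88.32.
Government spending = 4 × 58.8 = 235.2.
Net change = 132.48 + 88.32 − 235.2 = -14.4. The loss equals the DWL triangle ½·4·7.2.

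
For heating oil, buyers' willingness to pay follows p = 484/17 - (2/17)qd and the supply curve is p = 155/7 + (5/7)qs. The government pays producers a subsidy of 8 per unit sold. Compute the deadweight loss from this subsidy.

Deadweight loss = 3808/99

Pre-subsidy: 484/17 - (2/17)q = 155/7 + (5/7)q gives q* = 251/33 and p* = 910/33.
With the subsidy, sellers receive ps = pb + 8 for each unit, where pb is the price buyers pay.
On the curves, pb = 484/17 - (2/17)q and ps = 155/7 + (5/7)q; the wedge ps − pb = 8 gives 155/7 + (5/7)q − (484/17 - (2/17)q) = 8, so q' = 155/9.
Then pb = 484/17 − (2/17)·(155/9) = 238/9 and ps = 155/7 + (5/7)·(155/9) = 310/9.
The subsidy expands output by 155/9 − 251/33 = 952/99 past the efficient level; on those units the gap between marginal cost and willingness to pay runs from 0 up to 8.
DWL = ½ × 8 × 952/99 = 3808/99.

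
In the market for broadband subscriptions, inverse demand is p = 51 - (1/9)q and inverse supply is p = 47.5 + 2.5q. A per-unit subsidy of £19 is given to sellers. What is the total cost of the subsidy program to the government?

Pre-subsidy: 51 - (1/9)q = 47.5 + 2.5q gives q* = 63/47 and p* = 2390/47.
With the subsidy, sellers receive ps = pb + 19 for each unit, where pb is the price buyers pay.
On the curves, pb = 51 - (1/9)q and ps = 47.5 + 2.5q; the wedge ps − pb = 19 gives 47.5 + 2.5q − (51 - (1/9)q) = 19, so q' = 405/47.
Then pb = 51 − (1/9)·(405/47) = 2352/47 and ps = 47.5 + 2.5·(405/47) = 3245/47.
Government outlay = subsidy × quantity = 19 × 405/47 = 7695/47.

Government cost = 7695/47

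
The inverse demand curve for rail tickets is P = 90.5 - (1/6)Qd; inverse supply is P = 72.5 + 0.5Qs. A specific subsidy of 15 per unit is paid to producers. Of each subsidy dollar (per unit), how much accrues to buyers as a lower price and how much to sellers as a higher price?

Pre-subsidy: 90.5 - (1/6)Q = 72.5 + 0.5Q gives Q* = 27 and P* = 86.
With the subsidy, sellers receive Ps = Pb + 15 for each unit, where Pb is the price buyers pay.
On the curves, Pb = 90.5 - (1/6)Q and Ps = 72.5 + 0.5Q; the wedge Ps − Pb = 15 gives 72.5 + 0.5Q − (90.5 - (1/6)Q) = 15, so Q' = 49.5.
Then Pb = 90.5 − (1/6)·49.5 = 82.25 and Ps = 72.5 + 0.5·49.5 = 97.25.
Buyers' price falls by P* − Pb = 86 − 82.25 = 3.75; sellers' price rises by Ps − P* = 97.25 − 86 = 11.25.

Buyers gain 3.75 per unit; sellers gain 11.25 per unit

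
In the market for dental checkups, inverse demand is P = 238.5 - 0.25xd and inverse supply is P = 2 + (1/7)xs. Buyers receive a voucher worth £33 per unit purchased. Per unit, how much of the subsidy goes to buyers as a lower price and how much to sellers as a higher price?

Buyers gain £21 per unit; sellers gain £12 per unit

Pre-subsidy: 238.5 - 0.25x = 2 + (1/7)x gives x* = 602 and P* = 88.
With the rebate, buyers effectively pay Pb = Ps − 33, where Ps is the price sellers receive.
On the curves, Pb = 238.5 - 0.25x and Ps = 2 + (1/7)x; the wedge Ps − Pb = 33 gives 2 + (1/7)x − (238.5 - 0.25x) = 33, so x' = 686.
Then Pb = 238.5 − 0.25·686 = 67 and Ps = 2 + (1/7)·686 = 100.
Buyers' price falls by P* − Pb = 88 − 67 = 21; sellers' price rises by Ps − P* = 100 − 88 = 12.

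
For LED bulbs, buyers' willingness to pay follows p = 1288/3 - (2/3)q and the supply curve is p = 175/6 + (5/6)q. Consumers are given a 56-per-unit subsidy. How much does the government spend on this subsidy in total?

Pre-subsidy: 1288/3 - (2/3)q = 175/6 + (5/6)q gives q* = 2401/9 and p* = 6790/27.
With the rebate, buyers effectively pay pb = ps − 56, where ps is the price sellers receive.
On the curves, pb = 1288/3 - (2/3)q and ps = 175/6 + (5/6)q; the wedge ps − pb = 56 gives 175/6 + (5/6)q − (1288/3 - (2/3)q) = 56, so q' = 2737/9.
Then pb = 1288/3 − (2/3)·(2737/9) = 6118/27 and ps = 175/6 + (5/6)·(2737/9) = 7630/27.
Government outlay = subsidy × quantity = 56 × 2737/9 = 153272/9.

Government cost = 153272/9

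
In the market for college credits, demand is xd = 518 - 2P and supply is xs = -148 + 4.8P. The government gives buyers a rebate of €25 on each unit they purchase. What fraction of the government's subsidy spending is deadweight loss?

Pre-subsidy: 518 - 2P = -148 + 4.8P gives P* = 1665/17, x* = 5476/17.
With the rebate, buyers effectively pay Pb = Ps − 25, where Ps is the price sellers receive.
Demand in terms of Ps becomes xd = 518 − 2(Ps − 25) = 568 - 2Ps. Setting this equal to supply: 568 - 2Ps = -148 + 4.8Ps, so Ps = 1790/17.
Buyers pay Pb = 1790/17 − 25 = 1365/17; x' = -148 + 4.8·(1790/17) = 6076/17.
ΔCS = ½(5476/17 + 6076/17)(1665/17 − 1365/17) = 1732800/289; ΔPS = ½(5476/17 + 6076/17)(1790/17 − 1665/17) = 722000/289.
Government spending = 25 × 6076/17 = 151900/17.
DWL = ½ × 25 × (6076/17 − 5476/17) = 7500/17; fraction = (7500/17) / (151900/17) = 75/1519.

DWL / government spending = 75/1519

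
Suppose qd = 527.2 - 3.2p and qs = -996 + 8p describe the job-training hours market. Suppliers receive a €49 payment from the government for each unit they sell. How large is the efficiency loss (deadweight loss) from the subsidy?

Deadweight loss = €2744

Pre-subsidy: 527.2 - 3.2p = -996 + 8p gives p* = 136, q* = 92.
With the subsidy, sellers receive ps = pb + 49 for each unit, where pb is the price buyers pay.
Supply in terms of pb becomes qs = -996 + 8(pb + 49) = -604 + 8pb. Setting this equal to demand: 527.2 - 3.2pb = -604 + 8pb, so pb = 101.
Sellers receive ps = 101 + 49 = 150; q' = 527.2 − 3.2·101 = 204.
The subsidy expands output by 204 − 92 = 112 past the efficient level; on those units the gap between marginal cost and willingness to pay runs from 0 up to 49.
DWL = ½ × 49 × 112 = 2744.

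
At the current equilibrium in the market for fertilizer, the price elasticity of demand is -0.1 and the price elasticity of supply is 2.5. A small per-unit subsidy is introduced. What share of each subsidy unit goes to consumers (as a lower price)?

For a small subsidy around the equilibrium, the benefit split depends on the relative slopes, which at a point are proportional to the elasticities.
Buyer share = εs/(εs + |εd|) = 2.5/(2.5 + 0.1) = 25/26; seller share = |εd|/(εs + |εd|) = 1/26.

Consumer share = 25/26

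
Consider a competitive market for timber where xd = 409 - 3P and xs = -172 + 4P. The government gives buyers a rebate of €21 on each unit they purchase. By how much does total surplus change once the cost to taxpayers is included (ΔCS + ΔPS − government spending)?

Pre-subsidy: 409 - 3P = -172 + 4P gives P* = 83, x* = 160.
With the rebate, buyers effectively pay Pb = Ps − 21, where Ps is the price sellers receive.
Demand in terms of Ps becomes xd = 409 − 3(Ps − 21) = 472 - 3Ps. Setting this equal to supply: 472 - 3Ps = -172 + 4Ps, so Ps = 92.
Buyers pay Pb = 92 − 21 = 71; x' = -172 + 4·92 = 196.
ΔCS = ½(160 + 196)(83 − 71) = 2136; ΔPS = ½(160 + 196)(92 − 83) = 1602.
Government spending = 21 × 196 = 4116.
Net change = 2136 + 1602 − 4116 = -378. The loss equals the DWL triangle ½·21·36.

Net change in total surplus = -€378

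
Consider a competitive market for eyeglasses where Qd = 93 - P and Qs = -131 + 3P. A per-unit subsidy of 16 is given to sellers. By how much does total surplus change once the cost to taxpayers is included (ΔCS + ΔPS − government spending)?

Net change in total surplus = -96

Pre-subsidy: 93 - P = -131 + 3P gives P* = 56, Q* = 37.
With the subsidy, sellers receive Ps = Pb + 16 for each unit, where Pb is the price buyers pay.
Supply in terms of Pb becomes Qs = -131 + 3(Pb + 16) = -83 + 3Pb. Setting this equal to demand: 93 - Pb = -83 + 3Pb, so Pb = 44.
Sellers receive Ps = 44 + 16 = 60; Q' = 93 − 1·44 = 49.
ΔCS = ½(37 + 49)(56 − 44) = 516; ΔPS = ½(37 + 49)(60 − 56) = 172.
Government spending = 16 × 49 = 784.
Net change = 516 + 172 − 784 = -96. The loss equals the DWL triangle ½·16·12.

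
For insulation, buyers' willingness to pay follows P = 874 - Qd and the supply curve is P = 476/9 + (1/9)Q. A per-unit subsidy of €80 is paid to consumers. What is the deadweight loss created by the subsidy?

Pre-subsidy: 874 - Q = 476/9 + (1/9)Q gives Q* = 739 and P* = 135.
With the rebate, buyers effectively pay Pb = Ps − 80, where Ps is the price sellers receive.
On the curves, Pb = 874 - Q and Ps = 476/9 + (1/9)Q; the wedge Ps − Pb = 80 gives 476/9 + (1/9)Q − (874 - Q) = 80, so Q' = 811.
Then Pb = 874 − 1·811 = 63 and Ps = 476/9 + (1/9)·811 = 143.
The subsidy expands output by 811 − 739 = 72 past the efficient level; on those units the gap between marginal cost and willingness to pay runs from 0 up to 80.
DWL = ½ × 80 × 72 = 2880.

Deadweight loss = €2880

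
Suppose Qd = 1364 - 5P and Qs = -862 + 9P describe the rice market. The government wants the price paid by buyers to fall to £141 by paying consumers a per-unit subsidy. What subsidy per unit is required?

Required subsidy s = £28 per unit

At a buyer price of 141, quantity demanded is 1364 − 5·141 = 659.
Sellers supply 659 only when they receive Ps with -862 + 9·Ps = 659, i.e. Ps = 169.
s = Ps − Pb = 169 − 141 = 28.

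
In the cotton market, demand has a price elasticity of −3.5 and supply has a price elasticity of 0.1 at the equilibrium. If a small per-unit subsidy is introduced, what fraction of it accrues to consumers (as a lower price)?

Consumer share = 1/36

For a small subsidy around the equilibrium, the benefit split depends on the relative slopes, which at a point are proportional to the elasticities.
Buyer share = εs/(εs + |εd|) = 0.1/(0.1 + 3.5) = 1/36; seller share = |εd|/(εs + |εd|) = 35/36.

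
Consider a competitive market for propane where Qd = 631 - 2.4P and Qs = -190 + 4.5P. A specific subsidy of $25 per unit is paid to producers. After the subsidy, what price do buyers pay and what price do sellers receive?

Buyers pay 7085/69; sellers receive 8810/69

Pre-subsidy: 631 - 2.4P = -190 + 4.5P gives P* = 8210/69, Q* = 7945/23.
With the subsidy, sellers receive Ps = Pb + 25 for each unit, where Pb is the price buyers pay.
Supply in terms of Pb becomes Qs = -190 + 4.5(Pb + 25) = -77.5 + 4.5Pb. Setting this equal to demand: 631 - 2.4Pb = -77.5 + 4.5Pb, so Pb = 7085/69.
Sellers receive Ps = 7085/69 + 25 = 8810/69; Q' = 631 − 2.4·(7085/69) = 8845/23.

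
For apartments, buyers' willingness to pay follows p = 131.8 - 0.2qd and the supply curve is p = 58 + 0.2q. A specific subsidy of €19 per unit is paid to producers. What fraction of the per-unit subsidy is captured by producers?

Pre-subsidy: 131.8 - 0.2q = 58 + 0.2q gives q* = 184.5 and p* = 94.9.
With the subsidy, sellers receive ps = pb + 19 for each unit, where pb is the price buyers pay.
On the curves, pb = 131.8 - 0.2q and ps = 58 + 0.2q; the wedge ps − pb = 19 gives 58 + 0.2q − (131.8 - 0.2q) = 19, so q' = 232.
Then pb = 131.8 − 0.2·232 = 85.4 and ps = 58 + 0.2·232 = 104.4.
Buyers' price falls by p* − pb = 94.9 − 85.4 = 9.5; sellers' price rises by ps − p* = 104.4 − 94.9 = 9.5.
So producers capture 9.5/19 = 0.5 of each unit of subsidy.

Producer share = 0.5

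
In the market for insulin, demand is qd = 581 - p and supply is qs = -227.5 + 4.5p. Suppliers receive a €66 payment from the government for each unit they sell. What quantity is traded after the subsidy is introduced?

q' = 488

Pre-subsidy: 581 - p = -227.5 + 4.5p gives p* = 147, q* = 434.
With the subsidy, sellers receive ps = pb + 66 for each unit, where pb is the price buyers pay.
Supply in terms of pb becomes qs = -227.5 + 4.5(pb + 66) = 69.5 + 4.5pb. Setting this equal to demand: 581 - pb = 69.5 + 4.5pb, so pb = 93.
Sellers receive ps = 93 + 66 = 159; q' = 581 − 1·93 = 488.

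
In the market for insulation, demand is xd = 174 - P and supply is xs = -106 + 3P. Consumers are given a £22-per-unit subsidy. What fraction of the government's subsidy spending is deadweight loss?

Pre-subsidy: 174 - P = -106 + 3P gives P* = 70, x* = 104.
With the rebate, buyers effectively pay Pb = Ps − 22, where Ps is the price sellers receive.
Demand in terms of Ps becomes xd = 174 − 1(Ps − 22) = 196 - Ps. Setting this equal to supply: 196 - Ps = -106 + 3Ps, so Ps = 75.5.
Buyers pay Pb = 75.5 − 22 = 53.5; x' = -106 + 3·75.5 = 120.5.
ΔCS = ½(104 + 120.5)(70 − 53.5) = 1852.125; ΔPS = ½(104 + 120.5)(75.5 − 70) = 617.375.
Government spending = 22 × 120.5 = 2651.
DWL = ½ × 22 × (120.5 − 104) = 181.5; fraction = 181.5 / 2651 = 33/482.

DWL / government spending = 33/482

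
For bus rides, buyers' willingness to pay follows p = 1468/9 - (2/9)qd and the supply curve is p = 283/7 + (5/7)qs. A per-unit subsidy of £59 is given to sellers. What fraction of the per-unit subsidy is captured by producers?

Pre-subsidy: 1468/9 - (2/9)q = 283/7 + (5/7)q gives q* = 131 and p* = 134.
With the subsidy, sellers receive ps = pb + 59 for each unit, where pb is the price buyers pay.
On the curves, pb = 1468/9 - (2/9)q and ps = 283/7 + (5/7)q; the wedge ps − pb = 59 gives 283/7 + (5/7)q − (1468/9 - (2/9)q) = 59, so q' = 194.
Then pb = 1468/9 − (2/9)·194 = 120 and ps = 283/7 + (5/7)·194 = 179.
Buyers' price falls by p* − pb = 134 − 120 = 14; sellers' price rises by ps − p* = 179 − 134 = 45.
So producers capture 45/59 = 45/59 of each unit of subsidy.

Producer share = 45/59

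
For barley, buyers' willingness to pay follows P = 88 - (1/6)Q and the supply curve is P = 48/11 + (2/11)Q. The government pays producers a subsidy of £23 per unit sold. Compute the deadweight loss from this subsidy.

Deadweight loss = £759

Pre-subsidy: 88 - (1/6)Q = 48/11 + (2/11)Q gives Q* = 240 and P* = 48.
With the subsidy, sellers receive Ps = Pb + 23 for each unit, where Pb is the price buyers pay.
On the curves, Pb = 88 - (1/6)Q and Ps = 48/11 + (2/11)Q; the wedge Ps − Pb = 23 gives 48/11 + (2/11)Q − (88 - (1/6)Q) = 23, so Q' = 306.
Then Pb = 88 − (1/6)·306 = 37 and Ps = 48/11 + (2/11)·306 = 60.
The subsidy expands output by 306 − 240 = 66 past the efficient level; on those units the gap between marginal cost and willingness to pay runs from 0 up to 23.
DWL = ½ × 23 × 66 = 759.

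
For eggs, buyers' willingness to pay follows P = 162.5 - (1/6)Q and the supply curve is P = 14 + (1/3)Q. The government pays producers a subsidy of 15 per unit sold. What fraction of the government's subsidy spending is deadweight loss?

Pre-subsidy: 162.5 - (1/6)Q = 14 + (1/3)Q gives Q* = 297 and P* = 113.
With the subsidy, sellers receive Ps = Pb + 15 for each unit, where Pb is the price buyers pay.
On the curves, Pb = 162.5 - (1/6)Q and Ps = 14 + (1/3)Q; the wedge Ps − Pb = 15 gives 14 + (1/3)Q − (162.5 - (1/6)Q) = 15, so Q' = 327.
Then Pb = 162.5 − (1/6)·327 = 108 and Ps = 14 + (1/3)·327 = 123.
ΔCS = ½(297 + 327)(113 − 108) = 1560; ΔPS = ½(297 + 327)(123 − 113) = 3120.
Government spending = 15 × 327 = 4905.
DWL = ½ × 15 × (327 − 297) = 225; fraction = 225 / 4905 = 5/109.

DWL / government spending = 5/109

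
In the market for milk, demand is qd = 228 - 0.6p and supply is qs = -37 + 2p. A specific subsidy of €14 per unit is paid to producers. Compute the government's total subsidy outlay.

Government cost = 31542/13

Pre-subsidy: 228 - 0.6p = -37 + 2p gives p* = 1325/13, q* = 2169/13.
With the subsidy, sellers receive ps = pb + 14 for each unit, where pb is the price buyers pay.
Supply in terms of pb becomes qs = -37 + 2(pb + 14) = -9 + 2pb. Setting this equal to demand: 228 - 0.6pb = -9 + 2pb, so pb = 1185/13.
Sellers receive ps = 1185/13 + 14 = 1367/13; q' = 228 − 0.6·(1185/13) = 2253/13.
Government outlay = subsidy × quantity = 14 × 2253/13 = 31542/13.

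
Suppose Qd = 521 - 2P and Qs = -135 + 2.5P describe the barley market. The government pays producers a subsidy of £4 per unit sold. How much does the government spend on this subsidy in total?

Government cost = 8420/9

Pre-subsidy: 521 - 2P = -135 + 2.5P gives P* = 1312/9, Q* = 2065/9.
With the subsidy, sellers receive Ps = Pb + 4 for each unit, where Pb is the price buyers pay.
Supply in terms of Pb becomes Qs = -135 + 2.5(Pb + 4) = -125 + 2.5Pb. Setting this equal to demand: 521 - 2Pb = -125 + 2.5Pb, so Pb = 1292/9.
Sellers receive Ps = 1292/9 + 4 = 1328/9; Q' = 521 − 2·(1292/9) = 2105/9.
Government outlay = subsidy × quantity = 4 × 2105/9 = 8420/9.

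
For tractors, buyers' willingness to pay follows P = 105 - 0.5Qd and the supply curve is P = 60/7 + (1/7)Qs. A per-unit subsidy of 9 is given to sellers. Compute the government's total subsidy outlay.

Government cost = 1476

Pre-subsidy: 105 - 0.5Q = 60/7 + (1/7)Q gives Q* = 150 and P* = 30.
With the subsidy, sellers receive Ps = Pb + 9 for each unit, where Pb is the price buyers pay.
On the curves, Pb = 105 - 0.5Q and Ps = 60/7 + (1/7)Q; the wedge Ps − Pb = 9 gives 60/7 + (1/7)Q − (105 - 0.5Q) = 9, so Q' = 164.
Then Pb = 105 − 0.5·164 = 23 and Ps = 60/7 + (1/7)·164 = 32.
Government outlay = subsidy × quantity = 9 × 164 = 1476.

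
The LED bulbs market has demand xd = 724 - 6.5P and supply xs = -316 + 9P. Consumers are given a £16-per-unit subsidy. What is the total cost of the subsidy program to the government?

Government cost = 172736/31

Pre-subsidy: 724 - 6.5P = -316 + 9P gives P* = 2080/31, x* = 8924/31.
With the rebate, buyers effectively pay Pb = Ps − 16, where Ps is the price sellers receive.
Demand in terms of Ps becomes xd = 724 − 6.5(Ps − 16) = 828 - 6.5Ps. Setting this equal to supply: 828 - 6.5Ps = -316 + 9Ps, so Ps = 2288/31.
Buyers pay Pb = 2288/31 − 16 = 1792/31; x' = -316 + 9·(2288/31) = 10796/31.
Government outlay = subsidy × quantity = 16 × 10796/31 = 172736/31.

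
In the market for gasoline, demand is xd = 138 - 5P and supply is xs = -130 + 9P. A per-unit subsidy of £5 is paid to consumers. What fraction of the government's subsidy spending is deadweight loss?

Pre-subsidy: 138 - 5P = -130 + 9P gives P* = 134/7, x* = 296/7.
With the rebate, buyers effectively pay Pb = Ps − 5, where Ps is the price sellers receive.
Demand in terms of Ps becomes xd = 138 − 5(Ps − 5) = 163 - 5Ps. Setting this equal to supply: 163 - 5Ps = -130 + 9Ps, so Ps = 293/14.
Buyers pay Pb = 293/14 − 5 = 223/14; x' = -130 + 9·(293/14) = 817/14.
ΔCS = ½(296/7 + 817/14)(134/7 − 223/14) = 63405/392; ΔPS = ½(296/7 + 817/14)(293/14 − 134/7) = 35225/392.
Government spending = 5 × 817/14 = 4085/14.
DWL = ½ × 5 × (817/14 − 296/7) = 1125/28; fraction = (1125/28) / (4085/14) = 225/1634.

DWL / government spending = 225/1634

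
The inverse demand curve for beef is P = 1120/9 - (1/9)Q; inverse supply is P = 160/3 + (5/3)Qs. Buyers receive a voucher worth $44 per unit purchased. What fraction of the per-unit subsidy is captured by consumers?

Consumer share = 0.0625

Pre-subsidy: 1120/9 - (1/9)Q = 160/3 + (5/3)Q gives Q* = 40 and P* = 120.
With the rebate, buyers effectively pay Pb = Ps − 44, where Ps is the price sellers receive.
On the curves, Pb = 1120/9 - (1/9)Q and Ps = 160/3 + (5/3)Q; the wedge Ps − Pb = 44 gives 160/3 + (5/3)Q − (1120/9 - (1/9)Q) = 44, so Q' = 64.75.
Then Pb = 1120/9 − (1/9)·64.75 = 117.25 and Ps = 160/3 + (5/3)·64.75 = 161.25.
Buyers' price falls by P* − Pb = 120 − 117.25 = 2.75; sellers' price rises by Ps − P* = 161.25 − 120 = 41.25.
So consumers capture 2.75/44 = 0.0625 of each unit of subsidy.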